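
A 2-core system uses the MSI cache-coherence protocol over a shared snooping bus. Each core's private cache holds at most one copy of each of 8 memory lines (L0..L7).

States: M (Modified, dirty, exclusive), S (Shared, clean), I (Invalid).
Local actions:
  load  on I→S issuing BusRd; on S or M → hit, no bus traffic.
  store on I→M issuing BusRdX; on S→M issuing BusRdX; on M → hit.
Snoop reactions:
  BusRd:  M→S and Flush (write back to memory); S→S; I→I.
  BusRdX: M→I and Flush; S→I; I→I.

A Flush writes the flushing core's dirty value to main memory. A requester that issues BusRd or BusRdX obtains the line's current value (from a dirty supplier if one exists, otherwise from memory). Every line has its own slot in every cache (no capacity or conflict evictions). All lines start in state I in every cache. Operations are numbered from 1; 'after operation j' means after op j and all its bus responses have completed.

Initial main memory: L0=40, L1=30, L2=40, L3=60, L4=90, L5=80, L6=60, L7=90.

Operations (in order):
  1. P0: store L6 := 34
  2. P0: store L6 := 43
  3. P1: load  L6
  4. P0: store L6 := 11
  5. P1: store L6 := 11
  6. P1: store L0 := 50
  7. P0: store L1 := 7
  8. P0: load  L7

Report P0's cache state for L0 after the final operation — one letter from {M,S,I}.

[1] P0: store L6 := 34 | P0:M(34), P1:I | bus: BusRdX
[2] P0: store L6 := 43 | P0:M(43), P1:I | bus: none
[3] P1: load  L6 | P0:S(43), P1:S(43) | bus: BusRd,Flush
[4] P0: store L6 := 11 | P0:M(11), P1:I | bus: BusRdX
[5] P1: store L6 := 11 | P0:I, P1:M(11) | bus: BusRdX,Flush
[6] P1: store L0 := 50 | P0:I, P1:M(50) | bus: BusRdX
[7] P0: store L1 := 7 | P0:M(7), P1:I | bus: BusRdX
[8] P0: load  L7 | P0:S(90), P1:I | bus: BusRd

state = I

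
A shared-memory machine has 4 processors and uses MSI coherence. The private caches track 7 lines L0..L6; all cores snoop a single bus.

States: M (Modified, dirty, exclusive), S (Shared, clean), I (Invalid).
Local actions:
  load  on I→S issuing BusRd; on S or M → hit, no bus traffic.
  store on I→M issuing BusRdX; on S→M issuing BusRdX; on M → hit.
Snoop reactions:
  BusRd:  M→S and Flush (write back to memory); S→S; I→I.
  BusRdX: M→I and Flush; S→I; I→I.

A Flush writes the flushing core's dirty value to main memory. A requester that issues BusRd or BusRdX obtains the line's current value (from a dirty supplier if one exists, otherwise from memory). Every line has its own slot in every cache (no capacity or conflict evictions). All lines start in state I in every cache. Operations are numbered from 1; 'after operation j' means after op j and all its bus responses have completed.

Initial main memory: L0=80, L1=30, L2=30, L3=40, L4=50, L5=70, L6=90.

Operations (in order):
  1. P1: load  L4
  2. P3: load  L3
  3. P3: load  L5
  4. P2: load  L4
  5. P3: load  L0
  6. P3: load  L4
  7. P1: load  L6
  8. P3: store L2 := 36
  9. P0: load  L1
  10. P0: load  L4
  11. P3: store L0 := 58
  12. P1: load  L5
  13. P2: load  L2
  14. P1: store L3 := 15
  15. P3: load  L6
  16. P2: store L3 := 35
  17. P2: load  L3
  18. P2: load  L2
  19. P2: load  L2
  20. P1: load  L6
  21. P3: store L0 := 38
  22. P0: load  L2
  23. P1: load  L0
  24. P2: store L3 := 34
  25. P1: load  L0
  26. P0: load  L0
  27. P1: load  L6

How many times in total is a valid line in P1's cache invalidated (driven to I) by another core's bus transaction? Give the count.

invalidations = 1

step 1: P1: load  L4  ⟶  ISII  (L4)  txn=BusRd  M[L4]=50
step 2: P3: load  L3  ⟶  IIIS  (L3)  txn=BusRd  M[L3]=40
step 3: P3: load  L5  ⟶  IIIS  (L5)  txn=BusRd  M[L5]=70
step 4: P2: load  L4  ⟶  ISSI  (L4)  txn=BusRd  M[L4]=50
step 5: P3: load  L0  ⟶  IIIS  (L0)  txn=BusRd  M[L0]=80
step 6: P3: load  L4  ⟶  ISSS  (L4)  txn=BusRd  M[L4]=50
step 7: P1: load  L6  ⟶  ISII  (L6)  txn=BusRd  M[L6]=90
step 8: P3: store L2 := 36  ⟶  IIIM  (L2)  txn=BusRdX  M[L2]=30
step 9: P0: load  L1  ⟶  SIII  (L1)  txn=BusRd  M[L1]=30
step 10: P0: load  L4  ⟶  SSSS  (L4)  txn=BusRd  M[L4]=50
step 11: P3: store L0 := 58  ⟶  IIIM  (L0)  txn=BusRdX  M[L0]=80
step 12: P1: load  L5  ⟶  ISIS  (L5)  txn=BusRd  M[L5]=70
step 13: P2: load  L2  ⟶  IISS  (L2)  txn=BusRd+Flush  M[L2]=36
step 14: P1: store L3 := 15  ⟶  IMII  (L3)  txn=BusRdX  M[L3]=40
step 15: P3: load  L6  ⟶  ISIS  (L6)  txn=BusRd  M[L6]=90
step 16: P2: store L3 := 35  ⟶  IIMI  (L3)  txn=BusRdX+Flush  M[L3]=15
step 17: P2: load  L3  ⟶  IIMI  (L3)  txn=∅  M[L3]=15
step 18: P2: load  L2  ⟶  IISS  (L2)  txn=∅  M[L2]=36
step 19: P2: load  L2  ⟶  IISS  (L2)  txn=∅  M[L2]=36
step 20: P1: load  L6  ⟶  ISIS  (L6)  txn=∅  M[L6]=90
step 21: P3: store L0 := 38  ⟶  IIIM  (L0)  txn=∅  M[L0]=80
step 22: P0: load  L2  ⟶  SISS  (L2)  txn=BusRd  M[L2]=36
step 23: P1: load  L0  ⟶  ISIS  (L0)  txn=BusRd+Flush  M[L0]=38
step 24: P2: store L3 := 34  ⟶  IIMI  (L3)  txn=∅  M[L3]=15
step 25: P1: load  L0  ⟶  ISIS  (L0)  txn=∅  M[L0]=38
step 26: P0: load  L0  ⟶  SSIS  (L0)  txn=BusRd  M[L0]=38
step 27: P1: load  L6  ⟶  ISIS  (L6)  txn=∅  M[L6]=90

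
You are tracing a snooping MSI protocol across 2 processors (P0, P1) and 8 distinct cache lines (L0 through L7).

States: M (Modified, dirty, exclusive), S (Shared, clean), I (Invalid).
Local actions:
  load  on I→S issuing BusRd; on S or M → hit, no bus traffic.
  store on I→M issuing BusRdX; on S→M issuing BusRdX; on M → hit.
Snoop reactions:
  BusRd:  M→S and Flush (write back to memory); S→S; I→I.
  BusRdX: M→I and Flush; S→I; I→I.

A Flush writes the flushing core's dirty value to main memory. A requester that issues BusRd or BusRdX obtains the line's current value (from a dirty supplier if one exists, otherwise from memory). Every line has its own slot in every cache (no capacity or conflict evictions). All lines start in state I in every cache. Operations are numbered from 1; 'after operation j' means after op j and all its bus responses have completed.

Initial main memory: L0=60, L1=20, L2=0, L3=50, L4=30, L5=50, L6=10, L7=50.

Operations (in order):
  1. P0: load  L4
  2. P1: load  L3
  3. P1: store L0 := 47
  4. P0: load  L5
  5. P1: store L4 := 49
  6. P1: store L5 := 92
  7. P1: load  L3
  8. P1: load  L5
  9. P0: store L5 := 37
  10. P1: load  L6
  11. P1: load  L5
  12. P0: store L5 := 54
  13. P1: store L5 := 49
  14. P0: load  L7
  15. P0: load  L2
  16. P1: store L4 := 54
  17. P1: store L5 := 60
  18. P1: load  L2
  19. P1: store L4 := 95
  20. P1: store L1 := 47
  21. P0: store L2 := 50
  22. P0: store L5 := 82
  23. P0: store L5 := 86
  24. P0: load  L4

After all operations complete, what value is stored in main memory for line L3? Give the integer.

memory[L3] = 50

  op1 P0: load  L4 → S/I on L4; bus BusRd; mem=30
  op2 P1: load  L3 → I/S on L3; bus BusRd; mem=50
  op3 P1: store L0 := 47 → I/M on L0; bus BusRdX; mem=60
  op4 P0: load  L5 → S/I on L5; bus BusRd; mem=50
  op5 P1: store L4 := 49 → I/M on L4; bus BusRdX; mem=30
  op6 P1: store L5 := 92 → I/M on L5; bus BusRdX; mem=50
  op7 P1: load  L3 → I/S on L3; bus (none); mem=50
  op8 P1: load  L5 → I/M on L5; bus (none); mem=50
  op9 P0: store L5 := 37 → M/I on L5; bus BusRdX Flush; mem=92
  op10 P1: load  L6 → I/S on L6; bus BusRd; mem=10
  op11 P1: load  L5 → S/S on L5; bus BusRd Flush; mem=37
  op12 P0: store L5 := 54 → M/I on L5; bus BusRdX; mem=37
  op13 P1: store L5 := 49 → I/M on L5; bus BusRdX Flush; mem=54
  op14 P0: load  L7 → S/I on L7; bus BusRd; mem=50
  op15 P0: load  L2 → S/I on L2; bus BusRd; mem=0
  op16 P1: store L4 := 54 → I/M on L4; bus (none); mem=30
  op17 P1: store L5 := 60 → I/M on L5; bus (none); mem=54
  op18 P1: load  L2 → S/S on L2; bus BusRd; mem=0
  op19 P1: store L4 := 95 → I/M on L4; bus (none); mem=30
  op20 P1: store L1 := 47 → I/M on L1; bus BusRdX; mem=20
  op21 P0: store L2 := 50 → M/I on L2; bus BusRdX; mem=0
  op22 P0: store L5 := 82 → M/I on L5; bus BusRdX Flush; mem=60
  op23 P0: store L5 := 86 → M/I on L5; bus (none); mem=60
  op24 P0: load  L4 → S/S on L4; bus BusRd Flush; mem=95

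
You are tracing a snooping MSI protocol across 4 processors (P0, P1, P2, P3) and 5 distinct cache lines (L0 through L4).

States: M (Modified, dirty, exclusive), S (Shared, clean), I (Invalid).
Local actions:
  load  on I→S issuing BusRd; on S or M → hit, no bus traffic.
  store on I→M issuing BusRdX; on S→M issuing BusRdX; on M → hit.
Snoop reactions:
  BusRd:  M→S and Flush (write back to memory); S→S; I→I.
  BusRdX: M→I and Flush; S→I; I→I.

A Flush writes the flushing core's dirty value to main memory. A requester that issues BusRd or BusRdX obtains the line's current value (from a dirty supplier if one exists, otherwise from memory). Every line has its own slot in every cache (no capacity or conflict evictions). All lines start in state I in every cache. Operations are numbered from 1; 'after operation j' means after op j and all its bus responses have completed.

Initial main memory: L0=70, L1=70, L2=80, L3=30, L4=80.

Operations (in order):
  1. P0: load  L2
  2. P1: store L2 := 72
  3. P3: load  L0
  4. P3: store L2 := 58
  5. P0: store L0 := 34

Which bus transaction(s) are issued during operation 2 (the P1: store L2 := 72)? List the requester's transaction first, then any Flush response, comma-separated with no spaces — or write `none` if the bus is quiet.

bus = BusRdX

  op1 P0: load  L2 → S/I/I/I on L2; bus BusRd; mem=80
  op2 P1: store L2 := 72 → I/M/I/I on L2; bus BusRdX; mem=80
  op3 P3: load  L0 → I/I/I/S on L0; bus BusRd; mem=70
  op4 P3: store L2 := 58 → I/I/I/M on L2; bus BusRdX Flush; mem=72
  op5 P0: store L0 := 34 → M/I/I/I on L0; bus BusRdX; mem=70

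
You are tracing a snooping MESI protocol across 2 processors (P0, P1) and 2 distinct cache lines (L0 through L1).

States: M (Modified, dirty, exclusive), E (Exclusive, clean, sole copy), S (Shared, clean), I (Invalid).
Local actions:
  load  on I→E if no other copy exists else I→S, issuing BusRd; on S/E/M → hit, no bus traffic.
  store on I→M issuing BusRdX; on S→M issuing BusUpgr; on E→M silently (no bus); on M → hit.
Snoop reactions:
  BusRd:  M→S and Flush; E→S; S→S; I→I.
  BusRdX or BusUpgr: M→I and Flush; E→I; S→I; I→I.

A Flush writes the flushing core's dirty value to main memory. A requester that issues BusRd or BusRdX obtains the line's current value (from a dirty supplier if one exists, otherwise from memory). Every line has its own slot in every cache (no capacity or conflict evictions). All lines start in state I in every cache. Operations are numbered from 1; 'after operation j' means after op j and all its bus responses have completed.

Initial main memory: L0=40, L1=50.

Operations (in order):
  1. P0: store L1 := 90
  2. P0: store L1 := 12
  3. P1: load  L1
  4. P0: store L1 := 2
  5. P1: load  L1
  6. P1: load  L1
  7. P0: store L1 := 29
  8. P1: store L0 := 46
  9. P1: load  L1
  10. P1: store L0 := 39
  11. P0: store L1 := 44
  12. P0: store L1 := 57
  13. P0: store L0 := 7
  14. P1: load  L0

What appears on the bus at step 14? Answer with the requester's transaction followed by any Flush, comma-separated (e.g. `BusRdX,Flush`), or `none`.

bus = BusRd,Flush

1. P0: store L1 := 90  bus=[BusRdX]  L1: P0=M P1=I  mem[L1]=50
2. P0: store L1 := 12  bus=[-]  L1: P0=M P1=I  mem[L1]=50
3. P1: load  L1  bus=[BusRd,Flush]  L1: P0=S P1=S  mem[L1]=12
4. P0: store L1 := 2  bus=[BusUpgr]  L1: P0=M P1=I  mem[L1]=12
5. P1: load  L1  bus=[BusRd,Flush]  L1: P0=S P1=S  mem[L1]=2
6. P1: load  L1  bus=[-]  L1: P0=S P1=S  mem[L1]=2
7. P0: store L1 := 29  bus=[BusUpgr]  L1: P0=M P1=I  mem[L1]=2
8. P1: store L0 := 46  bus=[BusRdX]  L0: P0=I P1=M  mem[L0]=40
9. P1: load  L1  bus=[BusRd,Flush]  L1: P0=S P1=S  mem[L1]=29
10. P1: store L0 := 39  bus=[-]  L0: P0=I P1=M  mem[L0]=40
11. P0: store L1 := 44  bus=[BusUpgr]  L1: P0=M P1=I  mem[L1]=29
12. P0: store L1 := 57  bus=[-]  L1: P0=M P1=I  mem[L1]=29
13. P0: store L0 := 7  bus=[BusRdX,Flush]  L0: P0=M P1=I  mem[L0]=39
14. P1: load  L0  bus=[BusRd,Flush]  L0: P0=S P1=S  mem[L0]=7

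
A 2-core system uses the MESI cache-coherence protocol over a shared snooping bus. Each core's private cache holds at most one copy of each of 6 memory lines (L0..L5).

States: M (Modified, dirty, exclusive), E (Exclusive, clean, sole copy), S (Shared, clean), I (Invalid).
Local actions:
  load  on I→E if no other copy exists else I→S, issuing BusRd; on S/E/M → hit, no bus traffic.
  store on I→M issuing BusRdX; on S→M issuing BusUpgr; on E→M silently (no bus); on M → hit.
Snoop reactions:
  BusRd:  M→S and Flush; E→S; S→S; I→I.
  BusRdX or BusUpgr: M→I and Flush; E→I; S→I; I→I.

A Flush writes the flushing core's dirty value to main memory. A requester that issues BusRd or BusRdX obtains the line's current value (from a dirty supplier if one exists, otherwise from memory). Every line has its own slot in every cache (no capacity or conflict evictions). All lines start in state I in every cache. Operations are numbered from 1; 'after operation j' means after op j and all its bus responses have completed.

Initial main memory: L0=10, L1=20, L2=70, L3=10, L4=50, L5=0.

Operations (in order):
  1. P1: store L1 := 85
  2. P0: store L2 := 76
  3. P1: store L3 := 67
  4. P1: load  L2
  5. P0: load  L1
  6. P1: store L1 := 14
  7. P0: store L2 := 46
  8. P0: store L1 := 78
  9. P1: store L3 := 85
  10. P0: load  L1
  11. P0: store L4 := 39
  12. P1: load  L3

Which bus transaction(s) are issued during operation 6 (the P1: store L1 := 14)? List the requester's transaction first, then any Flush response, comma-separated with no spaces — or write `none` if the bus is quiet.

  op1 P1: store L1 := 85 → I/M on L1; bus BusRdX; mem=20
  op2 P0: store L2 := 76 → M/I on L2; bus BusRdX; mem=70
  op3 P1: store L3 := 67 → I/M on L3; bus BusRdX; mem=10
  op4 P1: load  L2 → S/S on L2; bus BusRd Flush; mem=76
  op5 P0: load  L1 → S/S on L1; bus BusRd Flush; mem=85
  op6 P1: store L1 := 14 → I/M on L1; bus BusUpgr; mem=85
  op7 P0: store L2 := 46 → M/I on L2; bus BusUpgr; mem=76
  op8 P0: store L1 := 78 → M/I on L1; bus BusRdX Flush; mem=14
  op9 P1: store L3 := 85 → I/M on L3; bus (none); mem=10
  op10 P0: load  L1 → M/I on L1; bus (none); mem=14
  op11 P0: store L4 := 39 → M/I on L4; bus BusRdX; mem=50
  op12 P1: load  L3 → I/M on L3; bus (none); mem=10

bus = BusUpgr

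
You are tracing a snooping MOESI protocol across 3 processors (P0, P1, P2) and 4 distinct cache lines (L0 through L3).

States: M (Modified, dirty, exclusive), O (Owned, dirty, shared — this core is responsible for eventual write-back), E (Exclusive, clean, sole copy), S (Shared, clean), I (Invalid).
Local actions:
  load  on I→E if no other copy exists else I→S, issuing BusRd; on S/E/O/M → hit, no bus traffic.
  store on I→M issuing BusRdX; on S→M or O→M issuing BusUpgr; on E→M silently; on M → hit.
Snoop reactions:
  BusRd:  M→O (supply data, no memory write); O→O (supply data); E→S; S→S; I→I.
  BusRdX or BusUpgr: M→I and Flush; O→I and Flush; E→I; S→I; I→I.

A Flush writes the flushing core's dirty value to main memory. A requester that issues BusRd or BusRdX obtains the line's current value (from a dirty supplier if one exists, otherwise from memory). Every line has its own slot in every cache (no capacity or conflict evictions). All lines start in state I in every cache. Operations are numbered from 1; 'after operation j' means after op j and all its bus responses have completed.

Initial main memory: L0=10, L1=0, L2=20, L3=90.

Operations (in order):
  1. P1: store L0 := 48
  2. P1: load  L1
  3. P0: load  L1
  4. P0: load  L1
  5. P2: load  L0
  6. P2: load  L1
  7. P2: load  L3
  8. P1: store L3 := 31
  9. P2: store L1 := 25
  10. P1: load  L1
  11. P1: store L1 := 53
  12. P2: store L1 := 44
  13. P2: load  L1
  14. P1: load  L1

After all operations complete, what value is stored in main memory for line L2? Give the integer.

step 1: P1: store L0 := 48  ⟶  IMI  (L0)  txn=BusRdX  M[L0]=10
step 2: P1: load  L1  ⟶  IEI  (L1)  txn=BusRd  M[L1]=0
step 3: P0: load  L1  ⟶  SSI  (L1)  txn=BusRd  M[L1]=0
step 4: P0: load  L1  ⟶  SSI  (L1)  txn=∅  M[L1]=0
step 5: P2: load  L0  ⟶  IOS  (L0)  txn=BusRd  M[L0]=10
step 6: P2: load  L1  ⟶  SSS  (L1)  txn=BusRd  M[L1]=0
step 7: P2: load  L3  ⟶  IIE  (L3)  txn=BusRd  M[L3]=90
step 8: P1: store L3 := 31  ⟶  IMI  (L3)  txn=BusRdX  M[L3]=90
step 9: P2: store L1 := 25  ⟶  IIM  (L1)  txn=BusUpgr  M[L1]=0
step 10: P1: load  L1  ⟶  ISO  (L1)  txn=BusRd  M[L1]=0
step 11: P1: store L1 := 53  ⟶  IMI  (L1)  txn=BusUpgr+Flush  M[L1]=25
step 12: P2: store L1 := 44  ⟶  IIM  (L1)  txn=BusRdX+Flush  M[L1]=53
step 13: P2: load  L1  ⟶  IIM  (L1)  txn=∅  M[L1]=53
step 14: P1: load  L1  ⟶  ISO  (L1)  txn=BusRd  M[L1]=53

memory[L2] = 20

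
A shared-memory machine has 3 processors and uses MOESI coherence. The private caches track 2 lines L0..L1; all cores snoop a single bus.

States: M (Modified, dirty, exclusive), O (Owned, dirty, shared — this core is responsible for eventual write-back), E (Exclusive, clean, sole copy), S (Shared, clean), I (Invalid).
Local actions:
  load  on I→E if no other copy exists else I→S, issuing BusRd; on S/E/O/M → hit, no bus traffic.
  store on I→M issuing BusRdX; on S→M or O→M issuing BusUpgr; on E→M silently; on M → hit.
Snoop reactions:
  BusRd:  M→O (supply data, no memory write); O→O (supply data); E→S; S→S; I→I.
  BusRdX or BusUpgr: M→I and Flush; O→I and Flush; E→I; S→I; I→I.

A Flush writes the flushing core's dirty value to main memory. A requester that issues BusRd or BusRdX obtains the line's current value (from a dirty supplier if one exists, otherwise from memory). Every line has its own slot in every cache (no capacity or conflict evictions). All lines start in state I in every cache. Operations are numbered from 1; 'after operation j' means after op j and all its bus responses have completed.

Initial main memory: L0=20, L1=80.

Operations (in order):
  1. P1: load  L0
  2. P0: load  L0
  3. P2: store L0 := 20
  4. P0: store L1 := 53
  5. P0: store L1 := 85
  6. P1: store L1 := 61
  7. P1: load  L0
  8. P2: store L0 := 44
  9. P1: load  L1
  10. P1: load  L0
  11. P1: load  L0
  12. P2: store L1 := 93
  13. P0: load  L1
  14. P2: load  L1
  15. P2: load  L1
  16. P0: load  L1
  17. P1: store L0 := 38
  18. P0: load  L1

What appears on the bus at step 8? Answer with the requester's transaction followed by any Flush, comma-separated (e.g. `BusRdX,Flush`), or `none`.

  op1 P1: load  L0 → I/E/I on L0; bus BusRd; mem=20
  op2 P0: load  L0 → S/S/I on L0; bus BusRd; mem=20
  op3 P2: store L0 := 20 → I/I/M on L0; bus BusRdX; mem=20
  op4 P0: store L1 := 53 → M/I/I on L1; bus BusRdX; mem=80
  op5 P0: store L1 := 85 → M/I/I on L1; bus (none); mem=80
  op6 P1: store L1 := 61 → I/M/I on L1; bus BusRdX Flush; mem=85
  op7 P1: load  L0 → I/S/O on L0; bus BusRd; mem=20
  op8 P2: store L0 := 44 → I/I/M on L0; bus BusUpgr; mem=20
  op9 P1: load  L1 → I/M/I on L1; bus (none); mem=85
  op10 P1: load  L0 → I/S/O on L0; bus BusRd; mem=20
  op11 P1: load  L0 → I/S/O on L0; bus (none); mem=20
  op12 P2: store L1 := 93 → I/I/M on L1; bus BusRdX Flush; mem=61
  op13 P0: load  L1 → S/I/O on L1; bus BusRd; mem=61
  op14 P2: load  L1 → S/I/O on L1; bus (none); mem=61
  op15 P2: load  L1 → S/I/O on L1; bus (none); mem=61
  op16 P0: load  L1 → S/I/O on L1; bus (none); mem=61
  op17 P1: store L0 := 38 → I/M/I on L0; bus BusUpgr Flush; mem=44
  op18 P0: load  L1 → S/I/O on L1; bus (none); mem=61

bus = BusUpgr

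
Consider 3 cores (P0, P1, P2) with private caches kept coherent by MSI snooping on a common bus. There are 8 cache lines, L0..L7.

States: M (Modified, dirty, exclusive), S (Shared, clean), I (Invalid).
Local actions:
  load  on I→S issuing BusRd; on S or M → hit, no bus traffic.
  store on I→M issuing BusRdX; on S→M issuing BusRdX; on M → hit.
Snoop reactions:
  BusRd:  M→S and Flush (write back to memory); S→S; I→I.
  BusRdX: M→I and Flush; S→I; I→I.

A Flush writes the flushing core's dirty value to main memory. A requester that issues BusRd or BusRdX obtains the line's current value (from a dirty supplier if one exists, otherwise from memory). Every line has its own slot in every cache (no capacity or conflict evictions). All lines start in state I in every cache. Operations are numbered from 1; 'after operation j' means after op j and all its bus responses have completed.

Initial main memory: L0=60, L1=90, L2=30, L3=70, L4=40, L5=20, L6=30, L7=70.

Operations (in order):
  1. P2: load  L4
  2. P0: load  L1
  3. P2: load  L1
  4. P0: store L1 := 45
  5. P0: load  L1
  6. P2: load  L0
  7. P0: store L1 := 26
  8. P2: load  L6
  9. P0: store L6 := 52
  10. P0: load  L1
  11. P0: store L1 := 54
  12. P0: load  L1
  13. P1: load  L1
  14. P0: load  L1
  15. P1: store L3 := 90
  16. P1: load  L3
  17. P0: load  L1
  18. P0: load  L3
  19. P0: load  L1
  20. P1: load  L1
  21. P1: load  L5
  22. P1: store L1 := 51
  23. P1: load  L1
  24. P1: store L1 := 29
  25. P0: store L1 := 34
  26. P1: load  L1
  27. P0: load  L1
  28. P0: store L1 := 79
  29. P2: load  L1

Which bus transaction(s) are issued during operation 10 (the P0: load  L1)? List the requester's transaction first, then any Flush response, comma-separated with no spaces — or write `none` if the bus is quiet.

[1] P2: load  L4 | P0:I, P1:I, P2:S(40) | bus: BusRd
[2] P0: load  L1 | P0:S(90), P1:I, P2:I | bus: BusRd
[3] P2: load  L1 | P0:S(90), P1:I, P2:S(90) | bus: BusRd
[4] P0: store L1 := 45 | P0:M(45), P1:I, P2:I | bus: BusRdX
[5] P0: load  L1 | P0:M(45), P1:I, P2:I | bus: none
[6] P2: load  L0 | P0:I, P1:I, P2:S(60) | bus: BusRd
[7] P0: store L1 := 26 | P0:M(26), P1:I, P2:I | bus: none
[8] P2: load  L6 | P0:I, P1:I, P2:S(30) | bus: BusRd
[9] P0: store L6 := 52 | P0:M(52), P1:I, P2:I | bus: BusRdX
[10] P0: load  L1 | P0:M(26), P1:I, P2:I | bus: none
[11] P0: store L1 := 54 | P0:M(54), P1:I, P2:I | bus: none
[12] P0: load  L1 | P0:M(54), P1:I, P2:I | bus: none
[13] P1: load  L1 | P0:S(54), P1:S(54), P2:I | bus: BusRd,Flush
[14] P0: load  L1 | P0:S(54), P1:S(54), P2:I | bus: none
[15] P1: store L3 := 90 | P0:I, P1:M(90), P2:I | bus: BusRdX
[16] P1: load  L3 | P0:I, P1:M(90), P2:I | bus: none
[17] P0: load  L1 | P0:S(54), P1:S(54), P2:I | bus: none
[18] P0: load  L3 | P0:S(90), P1:S(90), P2:I | bus: BusRd,Flush
[19] P0: load  L1 | P0:S(54), P1:S(54), P2:I | bus: none
[20] P1: load  L1 | P0:S(54), P1:S(54), P2:I | bus: none
[21] P1: load  L5 | P0:I, P1:S(20), P2:I | bus: BusRd
[22] P1: store L1 := 51 | P0:I, P1:M(51), P2:I | bus: BusRdX
[23] P1: load  L1 | P0:I, P1:M(51), P2:I | bus: none
[24] P1: store L1 := 29 | P0:I, P1:M(29), P2:I | bus: none
[25] P0: store L1 := 34 | P0:M(34), P1:I, P2:I | bus: BusRdX,Flush
[26] P1: load  L1 | P0:S(34), P1:S(34), P2:I | bus: BusRd,Flush
[27] P0: load  L1 | P0:S(34), P1:S(34), P2:I | bus: none
[28] P0: store L1 := 79 | P0:M(79), P1:I, P2:I | bus: BusRdX
[29] P2: load  L1 | P0:S(79), P1:I, P2:S(79) | bus: BusRd,Flush

bus = none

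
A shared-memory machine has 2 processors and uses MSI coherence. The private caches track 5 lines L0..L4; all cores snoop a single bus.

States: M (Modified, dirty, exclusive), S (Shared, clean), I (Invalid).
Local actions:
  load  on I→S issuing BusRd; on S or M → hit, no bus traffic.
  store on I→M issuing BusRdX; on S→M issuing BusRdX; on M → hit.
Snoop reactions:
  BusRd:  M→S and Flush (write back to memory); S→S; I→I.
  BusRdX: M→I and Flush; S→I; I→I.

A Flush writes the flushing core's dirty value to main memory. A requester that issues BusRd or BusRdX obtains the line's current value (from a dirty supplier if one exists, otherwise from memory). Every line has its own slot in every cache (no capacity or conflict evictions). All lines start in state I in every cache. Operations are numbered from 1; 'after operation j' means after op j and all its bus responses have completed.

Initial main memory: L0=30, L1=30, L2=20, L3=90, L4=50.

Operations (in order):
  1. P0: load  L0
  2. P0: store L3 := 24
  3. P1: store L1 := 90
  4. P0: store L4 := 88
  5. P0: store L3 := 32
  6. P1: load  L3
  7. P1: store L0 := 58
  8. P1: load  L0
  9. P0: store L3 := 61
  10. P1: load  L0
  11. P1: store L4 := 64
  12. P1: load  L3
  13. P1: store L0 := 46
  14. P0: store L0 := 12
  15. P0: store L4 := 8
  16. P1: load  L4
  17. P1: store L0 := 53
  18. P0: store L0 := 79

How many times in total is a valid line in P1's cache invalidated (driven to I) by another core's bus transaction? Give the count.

invalidations = 4

step 1: P0: load  L0  ⟶  SI  (L0)  txn=BusRd  M[L0]=30
step 2: P0: store L3 := 24  ⟶  MI  (L3)  txn=BusRdX  M[L3]=90
step 3: P1: store L1 := 90  ⟶  IM  (L1)  txn=BusRdX  M[L1]=30
step 4: P0: store L4 := 88  ⟶  MI  (L4)  txn=BusRdX  M[L4]=50
step 5: P0: store L3 := 32  ⟶  MI  (L3)  txn=∅  M[L3]=90
step 6: P1: load  L3  ⟶  SS  (L3)  txn=BusRd+Flush  M[L3]=32
step 7: P1: store L0 := 58  ⟶  IM  (L0)  txn=BusRdX  M[L0]=30
step 8: P1: load  L0  ⟶  IM  (L0)  txn=∅  M[L0]=30
step 9: P0: store L3 := 61  ⟶  MI  (L3)  txn=BusRdX  M[L3]=32
step 10: P1: load  L0  ⟶  IM  (L0)  txn=∅  M[L0]=30
step 11: P1: store L4 := 64  ⟶  IM  (L4)  txn=BusRdX+Flush  M[L4]=88
step 12: P1: load  L3  ⟶  SS  (L3)  txn=BusRd+Flush  M[L3]=61
step 13: P1: store L0 := 46  ⟶  IM  (L0)  txn=∅  M[L0]=30
step 14: P0: store L0 := 12  ⟶  MI  (L0)  txn=BusRdX+Flush  M[L0]=46
step 15: P0: store L4 := 8  ⟶  MI  (L4)  txn=BusRdX+Flush  M[L4]=64
step 16: P1: load  L4  ⟶  SS  (L4)  txn=BusRd+Flush  M[L4]=8
step 17: P1: store L0 := 53  ⟶  IM  (L0)  txn=BusRdX+Flush  M[L0]=12
step 18: P0: store L0 := 79  ⟶  MI  (L0)  txn=BusRdX+Flush  M[L0]=53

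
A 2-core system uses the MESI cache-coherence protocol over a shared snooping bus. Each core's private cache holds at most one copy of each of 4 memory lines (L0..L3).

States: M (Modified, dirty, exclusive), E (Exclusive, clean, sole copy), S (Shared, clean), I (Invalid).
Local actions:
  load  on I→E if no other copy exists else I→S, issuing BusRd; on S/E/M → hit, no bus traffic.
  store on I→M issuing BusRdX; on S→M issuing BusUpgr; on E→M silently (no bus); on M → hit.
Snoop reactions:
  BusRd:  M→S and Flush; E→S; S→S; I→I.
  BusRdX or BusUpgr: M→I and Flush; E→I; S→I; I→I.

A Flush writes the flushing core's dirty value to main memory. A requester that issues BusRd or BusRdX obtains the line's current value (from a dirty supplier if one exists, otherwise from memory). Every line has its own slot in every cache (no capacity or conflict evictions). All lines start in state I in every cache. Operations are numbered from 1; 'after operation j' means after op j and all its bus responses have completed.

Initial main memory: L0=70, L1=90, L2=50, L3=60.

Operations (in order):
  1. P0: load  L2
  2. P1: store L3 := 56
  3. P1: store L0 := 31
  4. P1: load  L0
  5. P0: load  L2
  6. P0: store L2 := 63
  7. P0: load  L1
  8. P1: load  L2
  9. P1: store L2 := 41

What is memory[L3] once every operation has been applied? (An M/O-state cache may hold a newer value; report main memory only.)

  op1 P0: load  L2 → E/I on L2; bus BusRd; mem=50
  op2 P1: store L3 := 56 → I/M on L3; bus BusRdX; mem=60
  op3 P1: store L0 := 31 → I/M on L0; bus BusRdX; mem=70
  op4 P1: load  L0 → I/M on L0; bus (none); mem=70
  op5 P0: load  L2 → E/I on L2; bus (none); mem=50
  op6 P0: store L2 := 63 → M/I on L2; bus (none); mem=50
  op7 P0: load  L1 → E/I on L1; bus BusRd; mem=90
  op8 P1: load  L2 → S/S on L2; bus BusRd Flush; mem=63
  op9 P1: store L2 := 41 → I/M on L2; bus BusUpgr; mem=63

memory[L3] = 60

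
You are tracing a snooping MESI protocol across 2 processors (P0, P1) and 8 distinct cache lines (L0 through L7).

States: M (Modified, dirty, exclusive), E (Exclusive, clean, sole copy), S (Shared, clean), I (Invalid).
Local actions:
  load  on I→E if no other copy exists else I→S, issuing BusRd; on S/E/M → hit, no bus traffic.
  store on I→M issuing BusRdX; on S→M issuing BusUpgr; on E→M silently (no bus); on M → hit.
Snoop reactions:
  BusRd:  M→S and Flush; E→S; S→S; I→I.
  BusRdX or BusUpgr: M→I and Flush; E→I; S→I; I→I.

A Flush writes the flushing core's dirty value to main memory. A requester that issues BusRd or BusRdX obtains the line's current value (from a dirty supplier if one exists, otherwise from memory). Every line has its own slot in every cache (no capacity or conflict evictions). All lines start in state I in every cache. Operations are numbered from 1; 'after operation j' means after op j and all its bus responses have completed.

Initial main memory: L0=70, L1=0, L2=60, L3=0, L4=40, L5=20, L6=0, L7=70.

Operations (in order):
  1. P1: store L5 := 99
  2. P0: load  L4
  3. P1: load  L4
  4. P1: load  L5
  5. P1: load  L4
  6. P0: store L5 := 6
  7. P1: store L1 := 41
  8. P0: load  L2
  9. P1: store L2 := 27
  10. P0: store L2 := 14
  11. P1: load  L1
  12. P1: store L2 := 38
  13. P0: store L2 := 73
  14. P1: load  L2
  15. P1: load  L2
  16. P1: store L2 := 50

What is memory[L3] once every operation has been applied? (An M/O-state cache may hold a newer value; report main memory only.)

1. P1: store L5 := 99  bus=[BusRdX]  L5: P0=I P1=M  mem[L5]=20
2. P0: load  L4  bus=[BusRd]  L4: P0=E P1=I  mem[L4]=40
3. P1: load  L4  bus=[BusRd]  L4: P0=S P1=S  mem[L4]=40
4. P1: load  L5  bus=[-]  L5: P0=I P1=M  mem[L5]=20
5. P1: load  L4  bus=[-]  L4: P0=S P1=S  mem[L4]=40
6. P0: store L5 := 6  bus=[BusRdX,Flush]  L5: P0=M P1=I  mem[L5]=99
7. P1: store L1 := 41  bus=[BusRdX]  L1: P0=I P1=M  mem[L1]=0
8. P0: load  L2  bus=[BusRd]  L2: P0=E P1=I  mem[L2]=60
9. P1: store L2 := 27  bus=[BusRdX]  L2: P0=I P1=M  mem[L2]=60
10. P0: store L2 := 14  bus=[BusRdX,Flush]  L2: P0=M P1=I  mem[L2]=27
11. P1: load  L1  bus=[-]  L1: P0=I P1=M  mem[L1]=0
12. P1: store L2 := 38  bus=[BusRdX,Flush]  L2: P0=I P1=M  mem[L2]=14
13. P0: store L2 := 73  bus=[BusRdX,Flush]  L2: P0=M P1=I  mem[L2]=38
14. P1: load  L2  bus=[BusRd,Flush]  L2: P0=S P1=S  mem[L2]=73
15. P1: load  L2  bus=[-]  L2: P0=S P1=S  mem[L2]=73
16. P1: store L2 := 50  bus=[BusUpgr]  L2: P0=I P1=M  mem[L2]=73

memory[L3] = 0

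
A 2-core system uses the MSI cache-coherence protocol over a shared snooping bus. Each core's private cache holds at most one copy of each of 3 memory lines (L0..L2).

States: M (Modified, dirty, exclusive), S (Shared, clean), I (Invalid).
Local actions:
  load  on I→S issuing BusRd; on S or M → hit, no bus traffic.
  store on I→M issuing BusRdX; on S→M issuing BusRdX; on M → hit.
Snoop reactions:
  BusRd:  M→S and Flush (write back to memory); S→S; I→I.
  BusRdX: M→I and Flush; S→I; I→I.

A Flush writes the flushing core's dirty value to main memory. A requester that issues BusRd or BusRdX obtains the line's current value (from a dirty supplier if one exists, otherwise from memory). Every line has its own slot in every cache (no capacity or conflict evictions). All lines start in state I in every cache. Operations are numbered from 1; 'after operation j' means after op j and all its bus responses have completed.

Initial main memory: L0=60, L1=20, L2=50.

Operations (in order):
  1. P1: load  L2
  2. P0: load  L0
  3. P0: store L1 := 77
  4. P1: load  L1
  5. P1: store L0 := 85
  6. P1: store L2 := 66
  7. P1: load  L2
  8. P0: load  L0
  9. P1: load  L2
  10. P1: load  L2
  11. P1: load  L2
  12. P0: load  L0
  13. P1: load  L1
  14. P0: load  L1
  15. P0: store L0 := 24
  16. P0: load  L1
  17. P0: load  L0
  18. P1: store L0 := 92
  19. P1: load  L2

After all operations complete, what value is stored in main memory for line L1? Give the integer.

memory[L1] = 77

[1] P1: load  L2 | P0:I, P1:S(50) | bus: BusRd
[2] P0: load  L0 | P0:S(60), P1:I | bus: BusRd
[3] P0: store L1 := 77 | P0:M(77), P1:I | bus: BusRdX
[4] P1: load  L1 | P0:S(77), P1:S(77) | bus: BusRd,Flush
[5] P1: store L0 := 85 | P0:I, P1:M(85) | bus: BusRdX
[6] P1: store L2 := 66 | P0:I, P1:M(66) | bus: BusRdX
[7] P1: load  L2 | P0:I, P1:M(66) | bus: none
[8] P0: load  L0 | P0:S(85), P1:S(85) | bus: BusRd,Flush
[9] P1: load  L2 | P0:I, P1:M(66) | bus: none
[10] P1: load  L2 | P0:I, P1:M(66) | bus: none
[11] P1: load  L2 | P0:I, P1:M(66) | bus: none
[12] P0: load  L0 | P0:S(85), P1:S(85) | bus: none
[13] P1: load  L1 | P0:S(77), P1:S(77) | bus: none
[14] P0: load  L1 | P0:S(77), P1:S(77) | bus: none
[15] P0: store L0 := 24 | P0:M(24), P1:I | bus: BusRdX
[16] P0: load  L1 | P0:S(77), P1:S(77) | bus: none
[17] P0: load  L0 | P0:M(24), P1:I | bus: none
[18] P1: store L0 := 92 | P0:I, P1:M(92) | bus: BusRdX,Flush
[19] P1: load  L2 | P0:I, P1:M(66) | bus: none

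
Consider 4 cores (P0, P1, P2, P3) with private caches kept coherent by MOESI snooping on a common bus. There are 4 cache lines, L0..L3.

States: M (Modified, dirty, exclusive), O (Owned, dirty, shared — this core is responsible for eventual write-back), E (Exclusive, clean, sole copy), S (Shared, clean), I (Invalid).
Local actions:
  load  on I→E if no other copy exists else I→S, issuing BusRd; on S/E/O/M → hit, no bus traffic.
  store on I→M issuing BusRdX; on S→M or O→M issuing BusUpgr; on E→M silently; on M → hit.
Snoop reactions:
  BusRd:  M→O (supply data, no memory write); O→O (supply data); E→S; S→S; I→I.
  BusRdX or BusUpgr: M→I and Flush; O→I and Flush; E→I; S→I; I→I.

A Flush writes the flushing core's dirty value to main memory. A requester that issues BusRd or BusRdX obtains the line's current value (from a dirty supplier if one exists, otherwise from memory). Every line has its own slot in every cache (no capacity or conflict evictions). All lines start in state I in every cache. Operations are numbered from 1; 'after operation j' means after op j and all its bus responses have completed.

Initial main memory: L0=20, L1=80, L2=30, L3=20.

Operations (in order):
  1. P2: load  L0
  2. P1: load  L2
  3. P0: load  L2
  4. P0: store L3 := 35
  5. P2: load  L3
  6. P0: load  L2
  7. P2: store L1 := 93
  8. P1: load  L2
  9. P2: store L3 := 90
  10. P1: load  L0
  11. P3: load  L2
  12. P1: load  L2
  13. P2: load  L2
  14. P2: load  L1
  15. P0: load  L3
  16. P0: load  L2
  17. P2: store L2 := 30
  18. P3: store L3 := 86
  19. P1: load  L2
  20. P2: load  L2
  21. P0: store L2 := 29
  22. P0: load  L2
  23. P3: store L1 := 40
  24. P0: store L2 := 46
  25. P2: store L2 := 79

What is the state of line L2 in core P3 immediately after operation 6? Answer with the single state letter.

  op1 P2: load  L0 → I/I/E/I on L0; bus BusRd; mem=20
  op2 P1: load  L2 → I/E/I/I on L2; bus BusRd; mem=30
  op3 P0: load  L2 → S/S/I/I on L2; bus BusRd; mem=30
  op4 P0: store L3 := 35 → M/I/I/I on L3; bus BusRdX; mem=20
  op5 P2: load  L3 → O/I/S/I on L3; bus BusRd; mem=20
  op6 P0: load  L2 → S/S/I/I on L2; bus (none); mem=30
  op7 P2: store L1 := 93 → I/I/M/I on L1; bus BusRdX; mem=80
  op8 P1: load  L2 → S/S/I/I on L2; bus (none); mem=30
  op9 P2: store L3 := 90 → I/I/M/I on L3; bus BusUpgr Flush; mem=35
  op10 P1: load  L0 → I/S/S/I on L0; bus BusRd; mem=20
  op11 P3: load  L2 → S/S/I/S on L2; bus BusRd; mem=30
  op12 P1: load  L2 → S/S/I/S on L2; bus (none); mem=30
  op13 P2: load  L2 → S/S/S/S on L2; bus BusRd; mem=30
  op14 P2: load  L1 → I/I/M/I on L1; bus (none); mem=80
  op15 P0: load  L3 → S/I/O/I on L3; bus BusRd; mem=35
  op16 P0: load  L2 → S/S/S/S on L2; bus (none); mem=30
  op17 P2: store L2 := 30 → I/I/M/I on L2; bus BusUpgr; mem=30
  op18 P3: store L3 := 86 → I/I/I/M on L3; bus BusRdX Flush; mem=90
  op19 P1: load  L2 → I/S/O/I on L2; bus BusRd; mem=30
  op20 P2: load  L2 → I/S/O/I on L2; bus (none); mem=30
  op21 P0: store L2 := 29 → M/I/I/I on L2; bus BusRdX Flush; mem=30
  op22 P0: load  L2 → M/I/I/I on L2; bus (none); mem=30
  op23 P3: store L1 := 40 → I/I/I/M on L1; bus BusRdX Flush; mem=93
  op24 P0: store L2 := 46 → M/I/I/I on L2; bus (none); mem=30
  op25 P2: store L2 := 79 → I/I/M/I on L2; bus BusRdX Flush; mem=46

state = I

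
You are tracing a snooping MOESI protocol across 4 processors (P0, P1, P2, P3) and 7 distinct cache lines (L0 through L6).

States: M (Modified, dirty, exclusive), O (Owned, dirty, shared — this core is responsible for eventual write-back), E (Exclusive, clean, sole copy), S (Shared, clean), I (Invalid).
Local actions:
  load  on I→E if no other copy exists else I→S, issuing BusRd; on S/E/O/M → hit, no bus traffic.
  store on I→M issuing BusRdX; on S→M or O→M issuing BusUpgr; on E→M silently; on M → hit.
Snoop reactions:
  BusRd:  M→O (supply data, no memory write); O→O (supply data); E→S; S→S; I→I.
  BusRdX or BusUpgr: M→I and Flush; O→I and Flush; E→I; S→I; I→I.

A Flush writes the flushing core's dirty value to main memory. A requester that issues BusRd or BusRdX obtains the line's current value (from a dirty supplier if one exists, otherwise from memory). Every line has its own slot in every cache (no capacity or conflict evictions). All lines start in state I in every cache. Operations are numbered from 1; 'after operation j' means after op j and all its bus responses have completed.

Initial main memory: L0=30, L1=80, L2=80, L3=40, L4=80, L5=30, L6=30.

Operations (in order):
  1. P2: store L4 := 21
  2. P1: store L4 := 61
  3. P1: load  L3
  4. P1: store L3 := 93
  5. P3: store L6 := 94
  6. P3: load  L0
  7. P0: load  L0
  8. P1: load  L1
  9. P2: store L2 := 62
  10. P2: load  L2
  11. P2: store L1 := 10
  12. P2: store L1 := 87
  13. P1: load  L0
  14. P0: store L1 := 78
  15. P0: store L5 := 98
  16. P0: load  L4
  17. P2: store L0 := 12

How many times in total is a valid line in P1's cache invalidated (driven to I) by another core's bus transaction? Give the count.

invalidations = 2

1. P2: store L4 := 21  bus=[BusRdX]  L4: P0=I P1=I P2=M P3=I  mem[L4]=80
2. P1: store L4 := 61  bus=[BusRdX,Flush]  L4: P0=I P1=M P2=I P3=I  mem[L4]=21
3. P1: load  L3  bus=[BusRd]  L3: P0=I P1=E P2=I P3=I  mem[L3]=40
4. P1: store L3 := 93  bus=[-]  L3: P0=I P1=M P2=I P3=I  mem[L3]=40
5. P3: store L6 := 94  bus=[BusRdX]  L6: P0=I P1=I P2=I P3=M  mem[L6]=30
6. P3: load  L0  bus=[BusRd]  L0: P0=I P1=I P2=I P3=E  mem[L0]=30
7. P0: load  L0  bus=[BusRd]  L0: P0=S P1=I P2=I P3=S  mem[L0]=30
8. P1: load  L1  bus=[BusRd]  L1: P0=I P1=E P2=I P3=I  mem[L1]=80
9. P2: store L2 := 62  bus=[BusRdX]  L2: P0=I P1=I P2=M P3=I  mem[L2]=80
10. P2: load  L2  bus=[-]  L2: P0=I P1=I P2=M P3=I  mem[L2]=80
11. P2: store L1 := 10  bus=[BusRdX]  L1: P0=I P1=I P2=M P3=I  mem[L1]=80
12. P2: store L1 := 87  bus=[-]  L1: P0=I P1=I P2=M P3=I  mem[L1]=80
13. P1: load  L0  bus=[BusRd]  L0: P0=S P1=S P2=I P3=S  mem[L0]=30
14. P0: store L1 := 78  bus=[BusRdX,Flush]  L1: P0=M P1=I P2=I P3=I  mem[L1]=87
15. P0: store L5 := 98  bus=[BusRdX]  L5: P0=M P1=I P2=I P3=I  mem[L5]=30
16. P0: load  L4  bus=[BusRd]  L4: P0=S P1=O P2=I P3=I  mem[L4]=21
17. P2: store L0 := 12  bus=[BusRdX]  L0: P0=I P1=I P2=M P3=I  mem[L0]=30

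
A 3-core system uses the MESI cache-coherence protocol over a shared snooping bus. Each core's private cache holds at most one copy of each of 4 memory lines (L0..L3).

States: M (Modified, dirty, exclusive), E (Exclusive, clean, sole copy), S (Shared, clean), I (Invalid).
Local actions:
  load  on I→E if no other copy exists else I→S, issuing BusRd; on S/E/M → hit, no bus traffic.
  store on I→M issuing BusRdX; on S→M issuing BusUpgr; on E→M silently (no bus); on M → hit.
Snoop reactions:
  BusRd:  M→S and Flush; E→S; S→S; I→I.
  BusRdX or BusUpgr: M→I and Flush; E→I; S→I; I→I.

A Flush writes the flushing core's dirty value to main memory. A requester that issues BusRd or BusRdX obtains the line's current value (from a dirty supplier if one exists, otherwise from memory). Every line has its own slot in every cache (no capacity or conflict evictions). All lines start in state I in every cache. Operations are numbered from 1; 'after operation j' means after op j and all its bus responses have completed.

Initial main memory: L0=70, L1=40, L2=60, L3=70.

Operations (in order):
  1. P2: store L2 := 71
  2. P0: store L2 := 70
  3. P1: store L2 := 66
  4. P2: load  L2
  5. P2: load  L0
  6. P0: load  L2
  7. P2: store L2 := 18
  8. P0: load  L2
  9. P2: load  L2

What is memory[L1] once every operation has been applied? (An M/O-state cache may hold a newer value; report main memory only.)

1. P2: store L2 := 71  bus=[BusRdX]  L2: P0=I P1=I P2=M  mem[L2]=60
2. P0: store L2 := 70  bus=[BusRdX,Flush]  L2: P0=M P1=I P2=I  mem[L2]=71
3. P1: store L2 := 66  bus=[BusRdX,Flush]  L2: P0=I P1=M P2=I  mem[L2]=70
4. P2: load  L2  bus=[BusRd,Flush]  L2: P0=I P1=S P2=S  mem[L2]=66
5. P2: load  L0  bus=[BusRd]  L0: P0=I P1=I P2=E  mem[L0]=70
6. P0: load  L2  bus=[BusRd]  L2: P0=S P1=S P2=S  mem[L2]=66
7. P2: store L2 := 18  bus=[BusUpgr]  L2: P0=I P1=I P2=M  mem[L2]=66
8. P0: load  L2  bus=[BusRd,Flush]  L2: P0=S P1=I P2=S  mem[L2]=18
9. P2: load  L2  bus=[-]  L2: P0=S P1=I P2=S  mem[L2]=18

memory[L1] = 40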